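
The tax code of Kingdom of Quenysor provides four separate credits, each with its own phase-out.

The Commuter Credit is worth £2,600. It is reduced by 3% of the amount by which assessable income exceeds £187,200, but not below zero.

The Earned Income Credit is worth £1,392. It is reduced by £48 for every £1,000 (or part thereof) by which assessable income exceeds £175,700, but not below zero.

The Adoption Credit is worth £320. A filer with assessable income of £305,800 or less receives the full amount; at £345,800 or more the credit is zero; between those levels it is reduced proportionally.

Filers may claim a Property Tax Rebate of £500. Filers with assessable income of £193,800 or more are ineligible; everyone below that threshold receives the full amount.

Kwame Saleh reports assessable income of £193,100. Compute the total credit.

£3,771

Commuter Credit: 3% of the £5,900 excess over £187,200 is £177; credit = £2,600 − £177 = £2,423.
Earned Income Credit: income exceeds £175,700 by £17,400, which is 18 full-or-partial £1,000 increments; reduction = 18 × £48 = £864, leaving £528.
Adoption Credit: £193,100 is at or below the £305,800 threshold, so the full £320 applies.
Property Tax Rebate: £193,100 is below the £193,800 cutoff, so the full £500 applies.
Total: £2,423 + £528 + £320 + £500 = £3,771.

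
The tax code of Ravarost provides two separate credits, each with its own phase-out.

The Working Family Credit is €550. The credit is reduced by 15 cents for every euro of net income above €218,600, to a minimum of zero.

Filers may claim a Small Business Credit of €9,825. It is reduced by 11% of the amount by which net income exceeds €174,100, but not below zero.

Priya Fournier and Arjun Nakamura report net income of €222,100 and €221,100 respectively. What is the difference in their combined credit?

Priya (€222,100): Working Family Credit: 15% of the €3,500 excess over €218,600 is €525; credit = €550 − €525 = €25. Small Business Credit: 11% of the €48,000 excess over €174,100 is €5,280; credit = €9,825 − €5,280 = €4,545. total €25 + €4,545 = €4,570
Arjun (€221,100): Working Family Credit: 15% of the €2,500 excess over €218,600 is €375; credit = €550 − €375 = €175. Small Business Credit: 11% of the €47,000 excess over €174,100 is €5,170; credit = €9,825 − €5,170 = €4,655. total €175 + €4,655 = €4,830
Difference: |€4,570 − €4,830| = €260.

€260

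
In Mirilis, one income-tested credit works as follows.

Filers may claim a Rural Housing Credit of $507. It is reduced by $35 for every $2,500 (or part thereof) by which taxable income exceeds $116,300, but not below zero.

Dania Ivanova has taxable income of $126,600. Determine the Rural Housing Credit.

Rural Housing Credit: income exceeds $116,300 by $10,300, which is 5 full-or-partial $2,500 increments; reduction = 5 × $35 = $175, leaving $332.

$332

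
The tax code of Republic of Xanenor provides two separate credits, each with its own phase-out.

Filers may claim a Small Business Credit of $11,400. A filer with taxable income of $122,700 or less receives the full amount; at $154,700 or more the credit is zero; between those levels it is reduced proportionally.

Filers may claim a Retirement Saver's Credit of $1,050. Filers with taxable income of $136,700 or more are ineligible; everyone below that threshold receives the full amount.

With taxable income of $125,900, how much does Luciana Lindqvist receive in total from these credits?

Small Business Credit: $125,900 is $3,200 into a $32,000 phase-out range, leaving 28,800/32,000 of the credit: $11,400 × 28,800/32,000 = $10,260.
Retirement Saver's Credit: $125,900 is below the $136,700 cutoff, so the full $1,050 applies.
Total: $10,260 + $1,050 = $11,310.

$11,310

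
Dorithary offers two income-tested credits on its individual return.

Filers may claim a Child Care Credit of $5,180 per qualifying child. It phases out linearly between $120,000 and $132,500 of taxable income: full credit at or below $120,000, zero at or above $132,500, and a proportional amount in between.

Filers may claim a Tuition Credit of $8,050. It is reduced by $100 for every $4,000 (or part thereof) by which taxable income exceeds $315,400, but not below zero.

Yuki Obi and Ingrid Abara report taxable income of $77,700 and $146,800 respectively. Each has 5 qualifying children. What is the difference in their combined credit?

$25,900

Yuki ($77,700): Child Care Credit: base = 5 × $5,180 = $25,900. $77,700 is at or below the $120,000 threshold, so the full $25,900 applies. Tuition Credit: $77,700 is at or below the $315,400 threshold, so the full $8,050 applies. total $25,900 + $8,050 = $33,950
Ingrid ($146,800): Child Care Credit: base = 5 × $5,180 = $25,900. $146,800 is at or above $132,500, so the credit is $0. Tuition Credit: $146,800 is at or below the $315,400 threshold, so the full $8,050 applies. total $0 + $8,050 = $8,050
Difference: |$33,950 − $8,050| = $25,900.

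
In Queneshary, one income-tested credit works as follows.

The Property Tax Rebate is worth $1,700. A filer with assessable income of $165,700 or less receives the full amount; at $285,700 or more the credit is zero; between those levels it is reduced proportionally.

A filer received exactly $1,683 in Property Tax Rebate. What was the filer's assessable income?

$1,683 is 1,683/1,700 of the full $1,700, so 17/1,700 of the $120,000 range has been used: income = $165,700 + $120,000 × 17/1,700 = $166,900.

$166,900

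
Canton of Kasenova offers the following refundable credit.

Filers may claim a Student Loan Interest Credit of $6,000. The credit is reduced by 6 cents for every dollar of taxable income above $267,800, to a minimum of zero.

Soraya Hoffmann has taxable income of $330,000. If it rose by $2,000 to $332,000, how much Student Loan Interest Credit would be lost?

$120

At $330,000 — 6% of the $62,200 excess over $267,800 is $3,732; credit = $6,000 − $3,732 = $2,268.
At $332,000 — 6% of the $64,200 excess over $267,800 is $3,852; credit = $6,000 − $3,852 = $2,148.
Lost: $2,268 − $2,148 = $120.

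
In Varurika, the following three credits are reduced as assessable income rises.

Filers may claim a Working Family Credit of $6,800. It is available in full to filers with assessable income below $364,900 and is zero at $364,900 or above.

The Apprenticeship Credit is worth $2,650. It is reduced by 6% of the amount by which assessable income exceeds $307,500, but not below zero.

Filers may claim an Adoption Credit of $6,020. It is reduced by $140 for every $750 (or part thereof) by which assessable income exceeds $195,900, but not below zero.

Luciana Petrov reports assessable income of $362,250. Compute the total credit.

Working Family Credit: $362,250 is below the $364,900 cutoff, so the full $6,800 applies.
Apprenticeship Credit: 6% of the $54,750 excess over $307,500 is $3,285 ≥ base, so the credit is $0.
Adoption Credit: income exceeds $195,900 by $166,350 → 222 increments × $140 = $31,080 ≥ base, so the credit is $0.
Total: $6,800 + $0 + $0 = $6,800.

$6,800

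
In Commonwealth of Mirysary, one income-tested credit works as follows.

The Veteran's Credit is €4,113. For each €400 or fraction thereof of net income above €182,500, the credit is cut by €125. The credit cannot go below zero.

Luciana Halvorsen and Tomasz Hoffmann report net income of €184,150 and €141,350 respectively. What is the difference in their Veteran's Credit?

Luciana (€184,150): Veteran's Credit: income exceeds €182,500 by €1,650, which is 5 full-or-partial €400 increments; reduction = 5 × €125 = €625, leaving €3,488.
Tomasz (€141,350): Veteran's Credit: €141,350 is at or below the €182,500 threshold, so the full €4,113 applies.
Difference: |€3,488 − €4,113| = €625.

€625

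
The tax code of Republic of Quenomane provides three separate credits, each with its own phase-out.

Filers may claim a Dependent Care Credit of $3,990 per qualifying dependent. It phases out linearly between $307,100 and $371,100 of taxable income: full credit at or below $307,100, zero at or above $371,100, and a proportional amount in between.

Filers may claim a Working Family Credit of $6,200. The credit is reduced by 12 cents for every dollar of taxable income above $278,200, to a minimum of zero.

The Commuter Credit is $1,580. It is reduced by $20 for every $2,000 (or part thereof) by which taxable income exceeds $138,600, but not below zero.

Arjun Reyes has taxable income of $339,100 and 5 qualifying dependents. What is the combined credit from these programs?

Dependent Care Credit: base = 5 × $3,990 = $19,950. $339,100 is $32,000 into a $64,000 phase-out range, leaving 32,000/64,000 of the credit: $19,950 × 32,000/64,000 = $9,975.
Working Family Credit: 12% of the $60,900 excess over $278,200 is $7,308 ≥ base, so the credit is $0.
Commuter Credit: income exceeds $138,600 by $200,500 → 101 increments × $20 = $2,020 ≥ base, so the credit is $0.
Total: $9,975 + $0 + $0 = $9,975.

$9,975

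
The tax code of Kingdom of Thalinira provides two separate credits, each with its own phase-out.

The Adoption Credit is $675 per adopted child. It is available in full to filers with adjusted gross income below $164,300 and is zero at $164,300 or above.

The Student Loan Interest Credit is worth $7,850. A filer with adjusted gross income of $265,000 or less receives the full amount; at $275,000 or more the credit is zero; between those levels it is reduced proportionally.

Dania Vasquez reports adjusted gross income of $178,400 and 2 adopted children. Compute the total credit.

Adoption Credit: base = 2 × $675 = $1,350. $178,400 meets or exceeds the $164,300 cutoff, so the credit is $0.
Student Loan Interest Credit: $178,400 is at or below the $265,000 threshold, so the full $7,850 applies.
Total: $0 + $7,850 = $7,850.

$7,850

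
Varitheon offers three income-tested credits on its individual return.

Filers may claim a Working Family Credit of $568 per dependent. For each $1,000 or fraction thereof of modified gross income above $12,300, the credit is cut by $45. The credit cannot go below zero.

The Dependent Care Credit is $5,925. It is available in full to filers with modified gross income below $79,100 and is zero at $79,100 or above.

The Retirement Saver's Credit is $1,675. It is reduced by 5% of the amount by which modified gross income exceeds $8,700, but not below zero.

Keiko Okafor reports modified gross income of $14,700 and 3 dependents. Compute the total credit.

$8,869

Working Family Credit: base = 3 × $568 = $1,704. income exceeds $12,300 by $2,400, which is 3 full-or-partial $1,000 increments; reduction = 3 × $45 = $135, leaving $1,569.
Dependent Care Credit: $14,700 is below the $79,100 cutoff, so the full $5,925 applies.
Retirement Saver's Credit: 5% of the $6,000 excess over $8,700 is $300; credit = $1,675 − $300 = $1,375.
Total: $1,569 + $5,925 + $1,375 = $8,869.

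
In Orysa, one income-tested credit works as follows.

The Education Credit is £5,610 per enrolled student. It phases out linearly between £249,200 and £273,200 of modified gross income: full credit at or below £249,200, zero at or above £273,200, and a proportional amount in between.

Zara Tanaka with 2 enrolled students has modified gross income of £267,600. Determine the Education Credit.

£2,618

Education Credit: base = 2 × £5,610 = £11,220. £267,600 is £18,400 into a £24,000 phase-out range, leaving 5,600/24,000 of the credit: £11,220 × 5,600/24,000 = £2,618.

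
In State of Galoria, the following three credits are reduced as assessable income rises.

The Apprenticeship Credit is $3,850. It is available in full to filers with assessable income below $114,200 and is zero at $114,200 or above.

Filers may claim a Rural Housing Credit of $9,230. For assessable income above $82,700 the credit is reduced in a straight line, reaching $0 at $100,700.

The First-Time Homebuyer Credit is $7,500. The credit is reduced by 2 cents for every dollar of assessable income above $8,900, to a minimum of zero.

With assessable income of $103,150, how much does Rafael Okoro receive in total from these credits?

$9,465

Apprenticeship Credit: $103,150 is below the $114,200 cutoff, so the full $3,850 applies.
Rural Housing Credit: $103,150 is at or above $100,700, so the credit is $0.
First-Time Homebuyer Credit: 2% of the $94,250 excess over $8,900 is $1,885; credit = $7,500 − $1,885 = $5,615.
Total: $3,850 + $0 + $5,615 = $9,465.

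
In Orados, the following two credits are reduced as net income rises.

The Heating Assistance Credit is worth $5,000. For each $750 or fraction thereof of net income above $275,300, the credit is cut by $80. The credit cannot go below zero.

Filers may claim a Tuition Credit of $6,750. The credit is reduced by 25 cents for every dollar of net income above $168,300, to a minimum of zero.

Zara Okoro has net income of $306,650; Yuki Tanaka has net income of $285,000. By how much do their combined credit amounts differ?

Zara ($306,650): Heating Assistance Credit: income exceeds $275,300 by $31,350, which is 42 full-or-partial $750 increments; reduction = 42 × $80 = $3,360, leaving $1,640. Tuition Credit: 25% of the $138,350 excess over $168,300 is $34,587.50 ≥ base, so the credit is $0. total $1,640 + $0 = $1,640
Yuki ($285,000): Heating Assistance Credit: income exceeds $275,300 by $9,700, which is 13 full-or-partial $750 increments; reduction = 13 × $80 = $1,040, leaving $3,960. Tuition Credit: 25% of the $116,700 excess over $168,300 is $29,175 ≥ base, so the credit is $0. total $3,960 + $0 = $3,960
Difference: |$1,640 − $3,960| = $2,320.

$2,320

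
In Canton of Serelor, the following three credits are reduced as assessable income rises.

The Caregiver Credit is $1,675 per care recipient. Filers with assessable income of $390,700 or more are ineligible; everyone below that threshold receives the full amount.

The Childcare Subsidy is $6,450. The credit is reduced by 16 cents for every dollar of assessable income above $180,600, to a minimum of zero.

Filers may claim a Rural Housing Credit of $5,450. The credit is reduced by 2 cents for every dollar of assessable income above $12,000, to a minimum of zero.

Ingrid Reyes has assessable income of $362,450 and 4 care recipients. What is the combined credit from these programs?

Caregiver Credit: base = 4 × $1,675 = $6,700. $362,450 is below the $390,700 cutoff, so the full $6,700 applies.
Childcare Subsidy: 16% of the $181,850 excess over $180,600 is $29,096 ≥ base, so the credit is $0.
Rural Housing Credit: 2% of the $350,450 excess over $12,000 is $7,009 ≥ base, so the credit is $0.
Total: $6,700 + $0 + $0 = $6,700.

$6,700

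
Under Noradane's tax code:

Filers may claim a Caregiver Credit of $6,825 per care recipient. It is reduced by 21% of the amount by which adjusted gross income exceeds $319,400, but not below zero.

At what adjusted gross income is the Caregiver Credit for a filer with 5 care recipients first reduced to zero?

Full credit = 5 × $6,825 = $34,125.
The credit falls by 21% of each dollar above $319,400, so it reaches zero when the excess is $34,125 / 21% = $162,500: income = $319,400 + $162,500 = $481,900.

$481,900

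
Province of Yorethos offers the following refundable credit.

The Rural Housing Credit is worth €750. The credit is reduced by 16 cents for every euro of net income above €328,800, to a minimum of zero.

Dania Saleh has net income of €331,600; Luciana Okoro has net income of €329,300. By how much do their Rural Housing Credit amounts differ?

Dania (€331,600): Rural Housing Credit: 16% of the €2,800 excess over €328,800 is €448; credit = €750 − €448 = €302.
Luciana (€329,300): Rural Housing Credit: 16% of the €500 excess over €328,800 is €80; credit = €750 − €80 = €670.
Difference: |€302 − €670| = €368.

€368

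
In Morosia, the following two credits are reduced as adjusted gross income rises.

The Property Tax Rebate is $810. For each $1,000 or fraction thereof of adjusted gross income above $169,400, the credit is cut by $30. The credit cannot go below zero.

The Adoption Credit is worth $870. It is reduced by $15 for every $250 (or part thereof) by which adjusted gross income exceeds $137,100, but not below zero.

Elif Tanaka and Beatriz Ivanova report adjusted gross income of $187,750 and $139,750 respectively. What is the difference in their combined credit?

Elif ($187,750): Property Tax Rebate: income exceeds $169,400 by $18,350, which is 19 full-or-partial $1,000 increments; reduction = 19 × $30 = $570, leaving $240. Adoption Credit: income exceeds $137,100 by $50,650 → 203 increments × $15 = $3,045 ≥ base, so the credit is $0. total $240 + $0 = $240
Beatriz ($139,750): Property Tax Rebate: $139,750 is at or below the $169,400 threshold, so the full $810 applies. Adoption Credit: income exceeds $137,100 by $2,650, which is 11 full-or-partial $250 increments; reduction = 11 × $15 = $165, leaving $705. total $810 + $705 = $1,515
Difference: |$240 − $1,515| = $1,275.

$1,275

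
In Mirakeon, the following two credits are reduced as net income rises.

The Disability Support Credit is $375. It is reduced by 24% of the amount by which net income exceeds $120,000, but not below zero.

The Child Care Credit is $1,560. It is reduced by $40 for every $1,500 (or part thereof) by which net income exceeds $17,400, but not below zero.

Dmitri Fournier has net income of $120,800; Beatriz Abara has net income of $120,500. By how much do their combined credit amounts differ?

$72

Dmitri ($120,800): Disability Support Credit: 24% of the $800 excess over $120,000 is $192; credit = $375 − $192 = $183. Child Care Credit: income exceeds $17,400 by $103,400 → 69 increments × $40 = $2,760 ≥ base, so the credit is $0. total $183 + $0 = $183
Beatriz ($120,500): Disability Support Credit: 24% of the $500 excess over $120,000 is $120; credit = $375 − $120 = $255. Child Care Credit: income exceeds $17,400 by $103,100 → 69 increments × $40 = $2,760 ≥ base, so the credit is $0. total $255 + $0 = $255
Difference: |$183 − $255| = $72.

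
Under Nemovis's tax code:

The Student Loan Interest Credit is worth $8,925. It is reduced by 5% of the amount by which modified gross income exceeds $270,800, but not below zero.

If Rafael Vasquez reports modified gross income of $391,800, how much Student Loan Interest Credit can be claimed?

$2,875

Student Loan Interest Credit: 5% of the $121,000 excess over $270,800 is $6,050; credit = $8,925 − $6,050 = $2,875.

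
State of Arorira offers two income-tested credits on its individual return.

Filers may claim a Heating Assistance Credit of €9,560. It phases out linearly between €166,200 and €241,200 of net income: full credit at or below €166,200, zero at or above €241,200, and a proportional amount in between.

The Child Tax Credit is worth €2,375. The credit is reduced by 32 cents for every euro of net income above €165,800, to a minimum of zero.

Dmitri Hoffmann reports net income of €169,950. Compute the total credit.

€10,129

Heating Assistance Credit: €169,950 is €3,750 into a €75,000 phase-out range, leaving 71,250/75,000 of the credit: €9,560 × 71,250/75,000 = €9,082.
Child Tax Credit: 32% of the €4,150 excess over €165,800 is €1,328; credit = €2,375 − €1,328 = €1,047.
Total: €9,082 + €1,047 = €10,129.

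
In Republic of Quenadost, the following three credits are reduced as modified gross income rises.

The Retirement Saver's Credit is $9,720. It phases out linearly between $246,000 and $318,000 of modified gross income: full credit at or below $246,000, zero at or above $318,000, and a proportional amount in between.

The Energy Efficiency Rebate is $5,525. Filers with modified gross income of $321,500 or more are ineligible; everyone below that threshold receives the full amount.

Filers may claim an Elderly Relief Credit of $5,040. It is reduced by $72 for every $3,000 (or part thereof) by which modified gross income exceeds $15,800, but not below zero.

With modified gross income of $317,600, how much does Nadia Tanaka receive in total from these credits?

Retirement Saver's Credit: $317,600 is $71,600 into a $72,000 phase-out range, leaving 400/72,000 of the credit: $9,720 × 400/72,000 = $54.
Energy Efficiency Rebate: $317,600 is below the $321,500 cutoff, so the full $5,525 applies.
Elderly Relief Credit: income exceeds $15,800 by $301,800 → 101 increments × $72 = $7,272 ≥ base, so the credit is $0.
Total: $54 + $5,525 + $0 = $5,579.

$5,579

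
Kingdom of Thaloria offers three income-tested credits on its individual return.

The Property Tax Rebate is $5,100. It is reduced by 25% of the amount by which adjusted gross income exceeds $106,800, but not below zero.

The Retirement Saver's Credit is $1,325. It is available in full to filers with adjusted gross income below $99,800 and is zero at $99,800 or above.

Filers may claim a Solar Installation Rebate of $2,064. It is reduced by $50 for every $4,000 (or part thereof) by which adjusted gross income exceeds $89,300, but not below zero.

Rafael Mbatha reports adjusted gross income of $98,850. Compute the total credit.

Property Tax Rebate: $98,850 is at or below the $106,800 threshold, so the full $5,100 applies.
Retirement Saver's Credit: $98,850 is below the $99,800 cutoff, so the full $1,325 applies.
Solar Installation Rebate: income exceeds $89,300 by $9,550, which is 3 full-or-partial $4,000 increments; reduction = 3 × $50 = $150, leaving $1,914.
Total: $5,100 + $1,325 + $1,914 = $8,339.

$8,339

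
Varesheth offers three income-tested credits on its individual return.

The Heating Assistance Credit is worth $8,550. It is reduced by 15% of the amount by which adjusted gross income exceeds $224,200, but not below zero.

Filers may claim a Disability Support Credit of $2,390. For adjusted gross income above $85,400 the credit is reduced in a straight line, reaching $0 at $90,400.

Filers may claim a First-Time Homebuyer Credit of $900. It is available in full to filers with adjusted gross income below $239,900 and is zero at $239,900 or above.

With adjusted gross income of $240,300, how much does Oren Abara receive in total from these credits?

$6,135

Heating Assistance Credit: 15% of the $16,100 excess over $224,200 is $2,415; credit = $8,550 − $2,415 = $6,135.
Disability Support Credit: $240,300 is at or above $90,400, so the credit is $0.
First-Time Homebuyer Credit: $240,300 meets or exceeds the $239,900 cutoff, so the credit is $0.
Total: $6,135 + $0 + $0 = $6,135.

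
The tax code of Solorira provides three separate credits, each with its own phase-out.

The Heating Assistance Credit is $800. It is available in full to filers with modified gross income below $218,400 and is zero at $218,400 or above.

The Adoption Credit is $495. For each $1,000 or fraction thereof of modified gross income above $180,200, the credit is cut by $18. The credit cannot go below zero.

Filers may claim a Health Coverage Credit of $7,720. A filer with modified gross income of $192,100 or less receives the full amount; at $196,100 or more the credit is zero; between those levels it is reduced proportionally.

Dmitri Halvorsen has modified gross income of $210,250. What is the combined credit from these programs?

$800

Heating Assistance Credit: $210,250 is below the $218,400 cutoff, so the full $800 applies.
Adoption Credit: income exceeds $180,200 by $30,050 → 31 increments × $18 = $558 ≥ base, so the credit is $0.
Health Coverage Credit: $210,250 is at or above $196,100, so the credit is $0.
Total: $800 + $0 + $0 = $800.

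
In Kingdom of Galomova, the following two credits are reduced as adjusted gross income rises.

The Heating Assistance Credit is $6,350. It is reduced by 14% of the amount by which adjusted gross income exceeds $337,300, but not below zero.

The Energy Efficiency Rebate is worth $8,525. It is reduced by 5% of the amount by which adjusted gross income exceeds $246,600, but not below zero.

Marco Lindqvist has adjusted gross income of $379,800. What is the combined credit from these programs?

Heating Assistance Credit: 14% of the $42,500 excess over $337,300 is $5,950; credit = $6,350 − $5,950 = $400.
Energy Efficiency Rebate: 5% of the $133,200 excess over $246,600 is $6,660; credit = $8,525 − $6,660 = $1,865.
Total: $400 + $1,865 = $2,265.

$2,265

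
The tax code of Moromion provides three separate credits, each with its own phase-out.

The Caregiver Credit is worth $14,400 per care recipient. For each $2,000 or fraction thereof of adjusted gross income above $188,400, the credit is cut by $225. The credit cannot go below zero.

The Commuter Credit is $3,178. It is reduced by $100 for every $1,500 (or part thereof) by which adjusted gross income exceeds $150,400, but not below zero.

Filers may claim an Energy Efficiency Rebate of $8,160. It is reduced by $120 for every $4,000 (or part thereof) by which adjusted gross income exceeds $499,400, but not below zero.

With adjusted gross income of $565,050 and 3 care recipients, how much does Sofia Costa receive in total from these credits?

$6,795

Caregiver Credit: base = 3 × $14,400 = $43,200. income exceeds $188,400 by $376,650, which is 189 full-or-partial $2,000 increments; reduction = 189 × $225 = $42,525, leaving $675.
Commuter Credit: income exceeds $150,400 by $414,650 → 277 increments × $100 = $27,700 ≥ base, so the credit is $0.
Energy Efficiency Rebate: income exceeds $499,400 by $65,650, which is 17 full-or-partial $4,000 increments; reduction = 17 × $120 = $2,040, leaving $6,120.
Total: $675 + $0 + $6,120 = $6,795.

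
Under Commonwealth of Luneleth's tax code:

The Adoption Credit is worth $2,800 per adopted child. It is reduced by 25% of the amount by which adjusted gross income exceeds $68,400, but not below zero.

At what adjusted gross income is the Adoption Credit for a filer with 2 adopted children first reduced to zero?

$90,800

Full credit = 2 × $2,800 = $5,600.
The credit falls by 25% of each dollar above $68,400, so it reaches zero when the excess is $5,600 / 25% = $22,400: income = $68,400 + $22,400 = $90,800.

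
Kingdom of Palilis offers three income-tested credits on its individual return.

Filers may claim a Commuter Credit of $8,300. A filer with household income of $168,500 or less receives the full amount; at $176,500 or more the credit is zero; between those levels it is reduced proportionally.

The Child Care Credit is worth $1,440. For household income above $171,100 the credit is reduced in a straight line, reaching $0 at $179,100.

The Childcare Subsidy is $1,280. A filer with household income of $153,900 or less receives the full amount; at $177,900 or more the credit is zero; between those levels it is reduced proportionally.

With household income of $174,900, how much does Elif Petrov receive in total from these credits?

Commuter Credit: $174,900 is $6,400 into a $8,000 phase-out range, leaving 1,600/8,000 of the credit: $8,300 × 1,600/8,000 = $1,660.
Child Care Credit: $174,900 is $3,800 into a $8,000 phase-out range, leaving 4,200/8,000 of the credit: $1,440 × 4,200/8,000 = $756.
Childcare Subsidy: $174,900 is $21,000 into a $24,000 phase-out range, leaving 3,000/24,000 of the credit: $1,280 × 3,000/24,000 = $160.
Total: $1,660 + $756 + $160 = $2,576.

$2,576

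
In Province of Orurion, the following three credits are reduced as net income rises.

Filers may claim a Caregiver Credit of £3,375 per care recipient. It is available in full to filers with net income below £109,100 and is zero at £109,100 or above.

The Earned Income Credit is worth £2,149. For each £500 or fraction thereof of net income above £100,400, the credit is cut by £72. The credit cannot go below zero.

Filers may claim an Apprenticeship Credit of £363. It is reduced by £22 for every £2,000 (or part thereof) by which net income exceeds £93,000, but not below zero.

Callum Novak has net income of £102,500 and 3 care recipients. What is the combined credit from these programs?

£12,167

Caregiver Credit: base = 3 × £3,375 = £10,125. £102,500 is below the £109,100 cutoff, so the full £10,125 applies.
Earned Income Credit: income exceeds £100,400 by £2,100, which is 5 full-or-partial £500 increments; reduction = 5 × £72 = £360, leaving £1,789.
Apprenticeship Credit: income exceeds £93,000 by £9,500, which is 5 full-or-partial £2,000 increments; reduction = 5 × £22 = £110, leaving £253.
Total: £10,125 + £1,789 + £253 = £12,167.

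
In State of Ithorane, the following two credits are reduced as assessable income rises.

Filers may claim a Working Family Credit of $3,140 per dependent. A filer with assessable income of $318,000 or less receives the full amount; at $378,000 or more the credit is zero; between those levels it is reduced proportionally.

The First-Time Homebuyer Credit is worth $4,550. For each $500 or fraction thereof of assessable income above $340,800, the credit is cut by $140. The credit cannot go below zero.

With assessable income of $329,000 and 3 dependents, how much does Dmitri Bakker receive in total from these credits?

$12,243

Working Family Credit: base = 3 × $3,140 = $9,420. $329,000 is $11,000 into a $60,000 phase-out range, leaving 49,000/60,000 of the credit: $9,420 × 49,000/60,000 = $7,693.
First-Time Homebuyer Credit: $329,000 is at or below the $340,800 threshold, so the full $4,550 applies.
Total: $7,693 + $4,550 = $12,243.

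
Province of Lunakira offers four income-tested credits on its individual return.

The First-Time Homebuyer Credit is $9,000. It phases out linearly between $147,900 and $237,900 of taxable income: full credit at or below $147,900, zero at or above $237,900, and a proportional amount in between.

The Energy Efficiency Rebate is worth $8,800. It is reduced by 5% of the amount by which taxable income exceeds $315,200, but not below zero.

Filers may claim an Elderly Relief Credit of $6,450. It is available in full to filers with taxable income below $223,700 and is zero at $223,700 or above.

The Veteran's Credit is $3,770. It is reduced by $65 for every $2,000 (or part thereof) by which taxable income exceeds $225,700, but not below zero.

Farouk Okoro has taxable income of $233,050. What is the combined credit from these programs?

First-Time Homebuyer Credit: $233,050 is $85,150 into a $90,000 phase-out range, leaving 4,850/90,000 of the credit: $9,000 × 4,850/90,000 = $485.
Energy Efficiency Rebate: $233,050 is at or below the $315,200 threshold, so the full $8,800 applies.
Elderly Relief Credit: $233,050 meets or exceeds the $223,700 cutoff, so the credit is $0.
Veteran's Credit: income exceeds $225,700 by $7,350, which is 4 full-or-partial $2,000 increments; reduction = 4 × $65 = $260, leaving $3,510.
Total: $485 + $8,800 + $0 + $3,510 = $12,795.

$12,795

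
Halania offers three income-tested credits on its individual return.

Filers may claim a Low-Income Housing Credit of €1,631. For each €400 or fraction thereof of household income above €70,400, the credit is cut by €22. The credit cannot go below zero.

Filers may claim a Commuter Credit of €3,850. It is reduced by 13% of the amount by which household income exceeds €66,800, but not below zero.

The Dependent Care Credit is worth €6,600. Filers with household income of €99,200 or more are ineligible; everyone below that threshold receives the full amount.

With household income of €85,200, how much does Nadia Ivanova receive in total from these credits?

€8,875

Low-Income Housing Credit: income exceeds €70,400 by €14,800, which is 37 full-or-partial €400 increments; reduction = 37 × €22 = €814, leaving €817.
Commuter Credit: 13% of the €18,400 excess over €66,800 is €2,392; credit = €3,850 − €2,392 = €1,458.
Dependent Care Credit: €85,200 is below the €99,200 cutoff, so the full €6,600 applies.
Total: €817 + €1,458 + €6,600 = €8,875.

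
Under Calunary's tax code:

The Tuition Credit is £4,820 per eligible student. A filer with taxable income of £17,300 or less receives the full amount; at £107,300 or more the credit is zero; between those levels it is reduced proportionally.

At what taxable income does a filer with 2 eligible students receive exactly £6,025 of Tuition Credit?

£51,050

Full credit = 2 × £4,820 = £9,640.
£6,025 is 6,025/9,640 of the full £9,640, so 3,615/9,640 of the £90,000 range has been used: income = £17,300 + £90,000 × 3,615/9,640 = £51,050.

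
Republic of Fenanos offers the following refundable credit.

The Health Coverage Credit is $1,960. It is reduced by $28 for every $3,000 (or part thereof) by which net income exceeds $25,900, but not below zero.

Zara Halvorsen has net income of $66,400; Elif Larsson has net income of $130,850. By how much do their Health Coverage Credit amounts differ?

Zara ($66,400): Health Coverage Credit: income exceeds $25,900 by $40,500, which is 14 full-or-partial $3,000 increments; reduction = 14 × $28 = $392, leaving $1,568.
Elif ($130,850): Health Coverage Credit: income exceeds $25,900 by $104,950, which is 35 full-or-partial $3,000 increments; reduction = 35 × $28 = $980, leaving $980.
Difference: |$1,568 − $980| = $588.

$588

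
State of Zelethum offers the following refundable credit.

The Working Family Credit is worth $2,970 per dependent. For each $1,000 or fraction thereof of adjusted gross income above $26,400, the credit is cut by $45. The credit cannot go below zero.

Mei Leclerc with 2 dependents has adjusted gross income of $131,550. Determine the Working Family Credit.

$1,170

Working Family Credit: base = 2 × $2,970 = $5,940. income exceeds $26,400 by $105,150, which is 106 full-or-partial $1,000 increments; reduction = 106 × $45 = $4,770, leaving $1,170.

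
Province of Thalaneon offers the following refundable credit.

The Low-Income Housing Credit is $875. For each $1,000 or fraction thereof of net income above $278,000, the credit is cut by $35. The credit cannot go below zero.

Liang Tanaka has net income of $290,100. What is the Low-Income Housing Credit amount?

Low-Income Housing Credit: income exceeds $278,000 by $12,100, which is 13 full-or-partial $1,000 increments; reduction = 13 × $35 = $455, leaving $420.

$420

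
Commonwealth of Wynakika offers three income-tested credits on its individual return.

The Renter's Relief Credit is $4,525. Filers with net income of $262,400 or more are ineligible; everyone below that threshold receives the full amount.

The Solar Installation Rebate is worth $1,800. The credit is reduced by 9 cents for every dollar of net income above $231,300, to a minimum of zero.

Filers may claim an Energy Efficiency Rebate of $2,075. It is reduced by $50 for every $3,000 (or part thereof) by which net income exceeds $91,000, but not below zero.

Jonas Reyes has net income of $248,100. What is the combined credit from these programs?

$4,813

Renter's Relief Credit: $248,100 is below the $262,400 cutoff, so the full $4,525 applies.
Solar Installation Rebate: 9% of the $16,800 excess over $231,300 is $1,512; credit = $1,800 − $1,512 = $288.
Energy Efficiency Rebate: income exceeds $91,000 by $157,100 → 53 increments × $50 = $2,650 ≥ base, so the credit is $0.
Total: $4,525 + $288 + $0 = $4,813.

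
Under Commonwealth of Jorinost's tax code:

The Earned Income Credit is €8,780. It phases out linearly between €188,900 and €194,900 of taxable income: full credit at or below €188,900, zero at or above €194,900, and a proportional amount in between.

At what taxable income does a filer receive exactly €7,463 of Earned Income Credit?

€7,463 is 7,463/8,780 of the full €8,780, so 1,317/8,780 of the €6,000 range has been used: income = €188,900 + €6,000 × 1,317/8,780 = €189,800.

€189,800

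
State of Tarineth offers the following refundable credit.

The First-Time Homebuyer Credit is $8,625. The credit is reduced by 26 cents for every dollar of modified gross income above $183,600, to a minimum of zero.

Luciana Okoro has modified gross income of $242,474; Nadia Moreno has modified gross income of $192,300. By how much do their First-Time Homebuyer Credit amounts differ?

Luciana ($242,474): First-Time Homebuyer Credit: 26% of the $58,874 excess over $183,600 is $15,307.24 ≥ base, so the credit is $0.
Nadia ($192,300): First-Time Homebuyer Credit: 26% of the $8,700 excess over $183,600 is $2,262; credit = $8,625 − $2,262 = $6,363.
Difference: |$0 − $6,363| = $6,363.

$6,363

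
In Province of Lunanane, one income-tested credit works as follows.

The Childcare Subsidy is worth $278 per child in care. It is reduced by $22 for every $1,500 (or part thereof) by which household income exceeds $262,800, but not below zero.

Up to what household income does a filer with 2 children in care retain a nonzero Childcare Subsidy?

$300,300

Full credit = 2 × $278 = $556.
After 25 increments the reduction is 25 × $22 = $550, leaving $6; one more increment wipes it out. Increment 25 ends at excess 25 × $1,500 = $37,500, so the highest qualifying income is $262,800 + $37,500 = $300,300.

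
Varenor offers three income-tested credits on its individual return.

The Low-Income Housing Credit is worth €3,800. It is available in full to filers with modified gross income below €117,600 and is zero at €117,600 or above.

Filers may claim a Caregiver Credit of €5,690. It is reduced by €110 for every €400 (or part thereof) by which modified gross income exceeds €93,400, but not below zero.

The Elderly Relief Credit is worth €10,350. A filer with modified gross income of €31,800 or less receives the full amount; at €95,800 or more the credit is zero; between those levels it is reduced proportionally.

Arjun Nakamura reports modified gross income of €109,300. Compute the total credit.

Low-Income Housing Credit: €109,300 is below the €117,600 cutoff, so the full €3,800 applies.
Caregiver Credit: income exceeds €93,400 by €15,900, which is 40 full-or-partial €400 increments; reduction = 40 × €110 = €4,400, leaving €1,290.
Elderly Relief Credit: €109,300 is at or above €95,800, so the credit is €0.
Total: €3,800 + €1,290 + €0 = €5,090.

€5,090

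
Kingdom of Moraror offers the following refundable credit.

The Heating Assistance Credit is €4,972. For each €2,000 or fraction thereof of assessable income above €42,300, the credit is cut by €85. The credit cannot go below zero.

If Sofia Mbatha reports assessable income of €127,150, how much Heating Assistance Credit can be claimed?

Heating Assistance Credit: income exceeds €42,300 by €84,850, which is 43 full-or-partial €2,000 increments; reduction = 43 × €85 = €3,655, leaving €1,317.

€1,317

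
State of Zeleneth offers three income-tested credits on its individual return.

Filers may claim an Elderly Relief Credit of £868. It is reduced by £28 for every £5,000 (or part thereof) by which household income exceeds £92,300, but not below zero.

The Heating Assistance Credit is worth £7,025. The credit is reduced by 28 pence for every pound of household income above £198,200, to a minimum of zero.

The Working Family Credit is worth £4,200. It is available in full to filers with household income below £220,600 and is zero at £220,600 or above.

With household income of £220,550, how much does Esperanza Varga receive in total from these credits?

Elderly Relief Credit: income exceeds £92,300 by £128,250, which is 26 full-or-partial £5,000 increments; reduction = 26 × £28 = £728, leaving £140.
Heating Assistance Credit: 28% of the £22,350 excess over £198,200 is £6,258; credit = £7,025 − £6,258 = £767.
Working Family Credit: £220,550 is below the £220,600 cutoff, so the full £4,200 applies.
Total: £140 + £767 + £4,200 = £5,107.

£5,107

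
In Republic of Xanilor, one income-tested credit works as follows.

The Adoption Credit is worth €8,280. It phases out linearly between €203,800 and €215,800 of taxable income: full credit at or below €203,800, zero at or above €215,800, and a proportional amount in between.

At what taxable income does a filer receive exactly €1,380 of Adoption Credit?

€213,800

€1,380 is 1,380/8,280 of the full €8,280, so 6,900/8,280 of the €12,000 range has been used: income = €203,800 + €12,000 × 6,900/8,280 = €213,800.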